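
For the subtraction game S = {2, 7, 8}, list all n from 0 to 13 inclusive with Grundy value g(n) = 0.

0, 1, 4, 5, 10

Compute g(0), g(1), … for moves {2, 7, 8}:
k:     0  1  2  3  4  5  6  7  8  9 10 11 12 13
g(k):  0  0  1  1  0  0  1  1  2  2  0  3  1  2
The P-positions (g = 0) in 0..13 are 0, 1, 4, 5, 10.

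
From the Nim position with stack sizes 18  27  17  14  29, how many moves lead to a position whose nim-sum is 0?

3

Nim-sum: 18 ^ 27 ^ 17 ^ 14 ^ 29 = 11.
The overall nim-sum is X = 11. A stack of size p has a winning move iff p XOR X < p (reduce it to p XOR X).
  18: 18 XOR 11 = 25 ≥ 18 — no move.
  27: 27 XOR 11 = 16 < 27 — winning move (to 16).
  17: 17 XOR 11 = 26 ≥ 17 — no move.
  14: 14 XOR 11 = 5 < 14 — winning move (to 5).
  29: 29 XOR 11 = 22 < 29 — winning move (to 22).
That gives 3 winning moves.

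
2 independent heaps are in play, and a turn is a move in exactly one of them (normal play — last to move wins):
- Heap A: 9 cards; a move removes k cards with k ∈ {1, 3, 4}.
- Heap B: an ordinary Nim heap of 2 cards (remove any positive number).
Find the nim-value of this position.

2

Build the Grundy sequence for heap A with g(k) = mex{g(k−s) : s ∈ {1, 3, 4}, s ≤ k}:
k:     0  1  2  3  4  5  6  7  8  9
g(k):  0  1  0  1  2  3  2  0  1  0
So g(9) = 0.
Heap B is a plain Nim heap of size 2, so its Grundy value is 2.
By the Sprague-Grundy theorem, the Grundy value of a sum of independent games is the XOR of the component values.
Combined value = 0 ⊕ 2 = 2.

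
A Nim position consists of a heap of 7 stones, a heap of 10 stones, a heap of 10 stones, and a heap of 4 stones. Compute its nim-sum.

Compute the nim-sum pairwise:
7 XOR 10 = 13
13 XOR 10 = 7
7 XOR 4 = 3

3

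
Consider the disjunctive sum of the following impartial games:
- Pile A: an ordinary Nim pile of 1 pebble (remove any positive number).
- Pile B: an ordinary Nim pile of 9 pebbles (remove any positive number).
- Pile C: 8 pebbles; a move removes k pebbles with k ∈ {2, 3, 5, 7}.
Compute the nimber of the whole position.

Pile A is a plain Nim pile of size 1, so its Grundy value is 1.
Pile B is a plain Nim pile of size 9, so its Grundy value is 9.
Grundy values for pile C (subtraction set {2, 3, 5, 7}):
k:     0  1  2  3  4  5  6  7  8
g(k):  0  0  1  1  2  2  3  3  4
So g(8) = 4.
By the Sprague-Grundy theorem, the Grundy value of a sum of independent games is the XOR of the component values.
Combined value = 1 ⊕ 9 ⊕ 4 = 12.

12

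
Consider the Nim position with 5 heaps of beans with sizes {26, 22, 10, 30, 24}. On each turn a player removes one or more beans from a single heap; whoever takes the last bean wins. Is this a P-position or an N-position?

Write each in binary and XOR column by column:
  11010  (26)
  10110  (22)
  01010  (10)
  11110  (30)
  11000  (24)
  -----
  00000  (0)
The nim-sum is 0, so this is a P-position: the player to move is in a losing position under optimal play.

P-position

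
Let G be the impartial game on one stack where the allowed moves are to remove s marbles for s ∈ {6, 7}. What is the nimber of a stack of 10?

Build the Grundy sequence with g(k) = mex{g(k−s) : s ∈ {6, 7}, s ≤ k}:
k:     0  1  2  3  4  5  6  7  8  9 10
g(k):  0  0  0  0  0  0  1  1  1  1  1
So g(10) = 1.

1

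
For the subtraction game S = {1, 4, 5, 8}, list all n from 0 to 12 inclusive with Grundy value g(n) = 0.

0, 2, 9, 11

Grundy values for subtraction set {1, 4, 5, 8}:
k:     0  1  2  3  4  5  6  7  8  9 10 11 12
g(k):  0  1  0  1  2  3  2  3  4  0  1  0  1
The P-positions (g = 0) in 0..12 are 0, 2, 9, 11.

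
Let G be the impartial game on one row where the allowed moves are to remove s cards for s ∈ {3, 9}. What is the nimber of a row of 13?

0

Compute g(0), g(1), … for moves {3, 9}:
g(0) = mex{} = 0
g(1) = mex{} = 0
g(2) = mex{} = 0
g(3) = mex{0} = 1
g(4) = mex{0} = 1
g(5) = mex{0} = 1
g(6) = mex{1} = 0
g(7) = mex{1} = 0
g(8) = mex{1} = 0
g(9) = mex{0} = 1
g(10) = mex{0} = 1
g(11) = mex{0} = 1
g(12) = mex{1} = 0
g(13) = mex{1} = 0
So g(13) = 0.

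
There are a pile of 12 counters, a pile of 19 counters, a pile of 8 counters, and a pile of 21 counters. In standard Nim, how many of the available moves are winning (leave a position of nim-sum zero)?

1

Nim-sum: 12 XOR 19 XOR 8 XOR 21 = 2.
The overall nim-sum is X = 2. A pile of size p has a winning move iff p XOR X < p (reduce it to p XOR X).
  12: 12 XOR 2 = 14 ≥ 12 — no move.
  19: 19 XOR 2 = 17 < 19 — winning move (to 17).
  8: 8 XOR 2 = 10 ≥ 8 — no move.
  21: 21 XOR 2 = 23 ≥ 21 — no move.
That gives 1 winning move.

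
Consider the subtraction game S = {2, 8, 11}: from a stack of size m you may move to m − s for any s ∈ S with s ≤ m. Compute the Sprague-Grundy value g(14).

0

Grundy values for subtraction set {2, 8, 11}:
k:     0  1  2  3  4  5  6  7  8  9 10 11 12 13 14
g(k):  0  0  1  1  0  0  1  1  2  2  0  3  1  2  0
So g(14) = 0.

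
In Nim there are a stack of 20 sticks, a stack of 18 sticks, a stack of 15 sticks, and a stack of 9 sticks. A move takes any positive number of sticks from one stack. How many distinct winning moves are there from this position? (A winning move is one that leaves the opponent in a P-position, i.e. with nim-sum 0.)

Write each in binary and XOR column by column:
  10100  (20)
  10010  (18)
  01111  (15)
  01001  (9)
  -----
  00000  (0)
The nim-sum is already 0, so every move leaves a nonzero nim-sum — there are no winning moves.

0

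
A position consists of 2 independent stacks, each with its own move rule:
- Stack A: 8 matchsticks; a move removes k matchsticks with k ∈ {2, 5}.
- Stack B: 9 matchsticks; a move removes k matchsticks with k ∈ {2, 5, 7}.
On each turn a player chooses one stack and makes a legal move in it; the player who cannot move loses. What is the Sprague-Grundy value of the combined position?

2

Build the Grundy sequence for stack A with g(k) = mex{g(k−s) : s ∈ {2, 5}, s ≤ k}:
g(0) = mex{} = 0
g(1) = mex{} = 0
g(2) = mex{0} = 1
g(3) = mex{0} = 1
g(4) = mex{1} = 0
g(5) = mex{0,1} = 2
g(6) = mex{0} = 1
g(7) = mex{1,2} = 0
g(8) = mex{1} = 0
So g(8) = 0.
Grundy values for stack B (subtraction set {2, 5, 7}):
k:     0  1  2  3  4  5  6  7  8  9
g(k):  0  0  1  1  0  2  1  3  2  2
So g(9) = 2.
By the Sprague-Grundy theorem, the Grundy value of a sum of independent games is the XOR of the component values.
Combined value = 0 XOR 2 = 2.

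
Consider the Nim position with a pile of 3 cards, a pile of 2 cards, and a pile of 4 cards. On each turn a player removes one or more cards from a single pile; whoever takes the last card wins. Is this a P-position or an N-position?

Nim-sum: 3 ^ 2 ^ 4 = 5.
The nim-sum is 5 ≠ 0, so this is an N-position: the player to move can win.

N-position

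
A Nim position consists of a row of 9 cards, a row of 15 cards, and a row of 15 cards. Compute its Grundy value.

9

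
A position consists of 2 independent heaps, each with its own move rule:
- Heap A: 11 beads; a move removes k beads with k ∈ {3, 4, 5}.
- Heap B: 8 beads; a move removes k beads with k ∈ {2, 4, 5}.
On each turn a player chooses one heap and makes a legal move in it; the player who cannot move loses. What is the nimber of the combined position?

1

For heap A, compute g(0), g(1), … with moves {3, 4, 5}:
g(0) = mex{} = 0
g(1) = mex{} = 0
g(2) = mex{} = 0
g(3) = mex{0} = 1
g(4) = mex{0} = 1
g(5) = mex{0} = 1
g(6) = mex{0,1} = 2
g(7) = mex{0,1} = 2
g(8) = mex{1} = 0
g(9) = mex{1,2} = 0
g(10) = mex{1,2} = 0
g(11) = mex{0,2} = 1
So g(11) = 1.
Grundy values for heap B (subtraction set {2, 4, 5}):
g(0) = mex{} = 0
g(1) = mex{} = 0
g(2) = mex{0} = 1
g(3) = mex{0} = 1
g(4) = mex{0,1} = 2
g(5) = mex{0,1} = 2
g(6) = mex{0,1,2} = 3
g(7) = mex{1,2} = 0
g(8) = mex{1,2,3} = 0
So g(8) = 0.
The value of a disjunctive sum is the nim-sum of the parts.
Combined value = 1 XOR 0 = 1.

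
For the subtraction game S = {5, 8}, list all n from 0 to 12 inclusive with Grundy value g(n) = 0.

0, 1, 2, 3, 4

Build the Grundy sequence with g(k) = mex{g(k−s) : s ∈ {5, 8}, s ≤ k}:
k:     0  1  2  3  4  5  6  7  8  9 10 11 12
g(k):  0  0  0  0  0  1  1  1  1  1  2  2  2
The P-positions (g = 0) in 0..12 are 0, 1, 2, 3, 4.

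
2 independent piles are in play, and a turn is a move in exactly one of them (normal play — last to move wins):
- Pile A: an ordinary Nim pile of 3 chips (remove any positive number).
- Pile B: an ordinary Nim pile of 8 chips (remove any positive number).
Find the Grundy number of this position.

11

Pile A is a plain Nim pile of size 3, so its Grundy value is 3.
Pile B is a plain Nim pile of size 8, so its Grundy value is 8.
The value of a disjunctive sum is the nim-sum of the parts.
Combined value = 3 ⊕ 8 = 11.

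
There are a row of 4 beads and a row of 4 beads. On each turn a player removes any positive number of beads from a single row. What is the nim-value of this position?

0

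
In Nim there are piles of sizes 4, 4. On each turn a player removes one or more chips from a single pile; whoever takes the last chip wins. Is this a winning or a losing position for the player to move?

Nim-sum: 4 ⊕ 4 = 0.
The nim-sum is 0, so this is a P-position: the player to move is in a losing position under optimal play.

Losing position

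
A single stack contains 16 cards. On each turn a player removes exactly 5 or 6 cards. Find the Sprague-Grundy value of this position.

1

Build the Grundy sequence with g(k) = mex{g(k−s) : s ∈ {5, 6}, s ≤ k}:
k:     0  1  2  3  4  5  6  7  8  9 10 11 12 13 14 15 16
g(k):  0  0  0  0  0  1  1  1  1  1  2  0  0  0  0  0  1
So g(16) = 1.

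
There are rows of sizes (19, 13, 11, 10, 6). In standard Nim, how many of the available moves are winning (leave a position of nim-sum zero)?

In binary:
  10011  (19)
  01101  (13)
  01011  (11)
  01010  (10)
  00110  (6)
  -----
  11001  (25)
The overall nim-sum is X = 25. A row of size p has a winning move iff p XOR X < p (reduce it to p XOR X).
  19: 19 XOR 25 = 10 < 19 — winning move (to 10).
  13: 13 XOR 25 = 20 ≥ 13 — no move.
  11: 11 XOR 25 = 18 ≥ 11 — no move.
  10: 10 XOR 25 = 19 ≥ 10 — no move.
  6: 6 XOR 25 = 31 ≥ 6 — no move.
That gives 1 winning move.

1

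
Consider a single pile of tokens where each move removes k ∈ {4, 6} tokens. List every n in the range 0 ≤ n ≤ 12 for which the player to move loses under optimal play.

Build the Grundy sequence with g(k) = mex{g(k−s) : s ∈ {4, 6}, s ≤ k}:
k:     0  1  2  3  4  5  6  7  8  9 10 11 12
g(k):  0  0  0  0  1  1  1  1  2  2  0  0  0
The P-positions (g = 0) in 0..12 are 0, 1, 2, 3, 10, 11, 12.

0, 1, 2, 3, 10, 11, 12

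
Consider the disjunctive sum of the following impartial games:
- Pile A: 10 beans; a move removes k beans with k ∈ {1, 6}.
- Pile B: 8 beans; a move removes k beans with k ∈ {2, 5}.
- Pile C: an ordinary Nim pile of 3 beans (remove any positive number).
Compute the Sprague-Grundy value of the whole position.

For pile A, compute g(0), g(1), … with moves {1, 6}:
g(0) = mex{} = 0
g(1) = mex{0} = 1
g(2) = mex{1} = 0
g(3) = mex{0} = 1
g(4) = mex{1} = 0
g(5) = mex{0} = 1
g(6) = mex{0,1} = 2
g(7) = mex{1,2} = 0
g(8) = mex{0} = 1
g(9) = mex{1} = 0
g(10) = mex{0} = 1
So g(10) = 1.
For pile B, compute g(0), g(1), … with moves {2, 5}:
k:     0  1  2  3  4  5  6  7  8
g(k):  0  0  1  1  0  2  1  0  0
So g(8) = 0.
Pile C is a plain Nim pile of size 3, so its Grundy value is 3.
The value of a disjunctive sum is the nim-sum of the parts.
Combined value = 1 XOR 0 XOR 3 = 2.

2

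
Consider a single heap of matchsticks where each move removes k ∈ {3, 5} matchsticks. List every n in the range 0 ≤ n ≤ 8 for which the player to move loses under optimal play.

Build the Grundy sequence with g(k) = mex{g(k−s) : s ∈ {3, 5}, s ≤ k}:
g(0) = mex{} = 0
g(1) = mex{} = 0
g(2) = mex{} = 0
g(3) = mex{0} = 1
g(4) = mex{0} = 1
g(5) = mex{0} = 1
g(6) = mex{0,1} = 2
g(7) = mex{0,1} = 2
g(8) = mex{1} = 0
The P-positions (g = 0) in 0..8 are 0, 1, 2, 8.

0, 1, 2, 8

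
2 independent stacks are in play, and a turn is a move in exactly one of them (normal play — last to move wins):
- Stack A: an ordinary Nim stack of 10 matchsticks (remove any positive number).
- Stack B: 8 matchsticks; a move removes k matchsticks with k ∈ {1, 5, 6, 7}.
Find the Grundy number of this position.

8

Stack A is a plain Nim stack of size 10, so its Grundy value is 10.
Build the Grundy sequence for stack B with g(k) = mex{g(k−s) : s ∈ {1, 5, 6, 7}, s ≤ k}:
g(0) = mex{} = 0
g(1) = mex{0} = 1
g(2) = mex{1} = 0
g(3) = mex{0} = 1
g(4) = mex{1} = 0
g(5) = mex{0} = 1
g(6) = mex{0,1} = 2
g(7) = mex{0,1,2} = 3
g(8) = mex{0,1,3} = 2
So g(8) = 2.
The value of a disjunctive sum is the nim-sum of the parts.
Combined value = 10 ⊕ 2 = 8.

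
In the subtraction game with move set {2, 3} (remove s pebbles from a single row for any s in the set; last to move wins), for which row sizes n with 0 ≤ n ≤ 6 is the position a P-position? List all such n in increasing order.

0, 1, 5, 6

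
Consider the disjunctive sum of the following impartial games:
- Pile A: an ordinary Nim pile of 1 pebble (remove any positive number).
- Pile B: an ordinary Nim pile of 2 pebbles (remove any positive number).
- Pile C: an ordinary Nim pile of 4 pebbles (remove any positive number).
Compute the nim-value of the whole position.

Pile A is a plain Nim pile of size 1, so its Grundy value is 1.
Pile B is a plain Nim pile of size 2, so its Grundy value is 2.
Pile C is a plain Nim pile of size 4, so its Grundy value is 4.
The value of a disjunctive sum is the nim-sum of the parts.
Combined value = 1 ⊕ 2 ⊕ 4 = 7.

7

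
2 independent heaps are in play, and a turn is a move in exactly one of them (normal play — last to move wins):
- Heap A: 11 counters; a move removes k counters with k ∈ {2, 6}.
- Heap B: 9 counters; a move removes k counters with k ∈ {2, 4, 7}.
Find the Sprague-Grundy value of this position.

1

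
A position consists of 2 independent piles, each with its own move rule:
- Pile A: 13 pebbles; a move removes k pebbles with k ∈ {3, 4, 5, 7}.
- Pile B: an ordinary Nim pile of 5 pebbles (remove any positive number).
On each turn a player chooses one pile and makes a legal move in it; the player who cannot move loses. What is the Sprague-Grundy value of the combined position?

4

Build the Grundy sequence for pile A with g(k) = mex{g(k−s) : s ∈ {3, 4, 5, 7}, s ≤ k}:
k:     0  1  2  3  4  5  6  7  8  9 10 11 12 13
g(k):  0  0  0  1  1  1  2  2  2  3  0  0  0  1
So g(13) = 1.
Pile B is a plain Nim pile of size 5, so its Grundy value is 5.
The value of a disjunctive sum is the nim-sum of the parts.
Combined value = 1 XOR 5 = 4.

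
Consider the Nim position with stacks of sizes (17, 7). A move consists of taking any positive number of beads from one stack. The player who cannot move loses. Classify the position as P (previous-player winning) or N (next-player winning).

N-position

Nim-sum: 17 ⊕ 7 = 22.
The nim-sum is 22 ≠ 0, so this is an N-position: the player to move can win.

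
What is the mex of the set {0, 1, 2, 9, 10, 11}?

The values 0, 1, 2 are all present; 3 is the first non-negative integer missing from the set.

3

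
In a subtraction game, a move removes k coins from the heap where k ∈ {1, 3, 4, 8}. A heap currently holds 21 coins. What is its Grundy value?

0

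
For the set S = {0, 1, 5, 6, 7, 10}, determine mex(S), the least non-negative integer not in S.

The values 0, 1 are all present; 2 is the first non-negative integer missing from the set.

2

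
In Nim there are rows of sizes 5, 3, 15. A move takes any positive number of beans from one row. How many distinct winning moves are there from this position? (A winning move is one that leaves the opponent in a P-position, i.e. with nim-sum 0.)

1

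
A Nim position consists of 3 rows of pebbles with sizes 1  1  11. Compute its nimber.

11

Nim-sum: 1 ⊕ 1 ⊕ 11 = 11.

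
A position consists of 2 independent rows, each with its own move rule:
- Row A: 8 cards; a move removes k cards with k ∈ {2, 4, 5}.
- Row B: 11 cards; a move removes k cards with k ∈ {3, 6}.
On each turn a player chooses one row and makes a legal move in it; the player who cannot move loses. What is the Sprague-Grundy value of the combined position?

0

Build the Grundy sequence for row A with g(k) = mex{g(k−s) : s ∈ {2, 4, 5}, s ≤ k}:
g(0) = mex{} = 0
g(1) = mex{} = 0
g(2) = mex{0} = 1
g(3) = mex{0} = 1
g(4) = mex{0,1} = 2
g(5) = mex{0,1} = 2
g(6) = mex{0,1,2} = 3
g(7) = mex{1,2} = 0
g(8) = mex{1,2,3} = 0
So g(8) = 0.
Build the Grundy sequence for row B with g(k) = mex{g(k−s) : s ∈ {3, 6}, s ≤ k}:
k:     0  1  2  3  4  5  6  7  8  9 10 11
g(k):  0  0  0  1  1  1  2  2  2  0  0  0
So g(11) = 0.
The value of a disjunctive sum is the nim-sum of the parts.
Combined value = 0 XOR 0 = 0.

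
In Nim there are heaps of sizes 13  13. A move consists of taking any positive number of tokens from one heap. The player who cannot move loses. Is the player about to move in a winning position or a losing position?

Losing position

Compute the nim-sum pairwise:
13 ^ 13 = 0
The nim-sum is 0, so this is a P-position: the player to move is in a losing position under optimal play.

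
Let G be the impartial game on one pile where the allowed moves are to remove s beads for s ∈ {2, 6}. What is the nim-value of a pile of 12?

0

Grundy values for subtraction set {2, 6}:
k:     0  1  2  3  4  5  6  7  8  9 10 11 12
g(k):  0  0  1  1  0  0  1  1  0  0  1  1  0
So g(12) = 0.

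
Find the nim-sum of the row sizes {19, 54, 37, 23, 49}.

Nim-sum: 19 ⊕ 54 ⊕ 37 ⊕ 23 ⊕ 49 = 38.

38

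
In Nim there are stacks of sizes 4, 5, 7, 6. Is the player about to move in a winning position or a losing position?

Losing position

Compute the nim-sum pairwise:
4 ⊕ 5 = 1
1 ⊕ 7 = 6
6 ⊕ 6 = 0
The nim-sum is 0, so this is a P-position: the player to move is in a losing position under optimal play.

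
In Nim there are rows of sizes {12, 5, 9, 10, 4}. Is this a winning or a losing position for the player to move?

Winning position

Write each in binary and XOR column by column:
  1100  (12)
  0101  (5)
  1001  (9)
  1010  (10)
  0100  (4)
  ----
  1110  (14)
The nim-sum is 14 ≠ 0, so this is an N-position: the player to move can win.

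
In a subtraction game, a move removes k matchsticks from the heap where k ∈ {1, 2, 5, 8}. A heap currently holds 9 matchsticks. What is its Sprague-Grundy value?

0

Build the Grundy sequence with g(k) = mex{g(k−s) : s ∈ {1, 2, 5, 8}, s ≤ k}:
g(0) = mex{} = 0
g(1) = mex{0} = 1
g(2) = mex{0,1} = 2
g(3) = mex{1,2} = 0
g(4) = mex{0,2} = 1
g(5) = mex{0,1} = 2
g(6) = mex{1,2} = 0
g(7) = mex{0,2} = 1
g(8) = mex{0,1} = 2
g(9) = mex{1,2} = 0
So g(9) = 0.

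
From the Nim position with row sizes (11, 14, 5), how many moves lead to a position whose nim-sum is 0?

Compute the nim-sum pairwise:
11 ^ 14 = 5
5 ^ 5 = 0
The nim-sum is already 0, so every move leaves a nonzero nim-sum — there are no winning moves.

0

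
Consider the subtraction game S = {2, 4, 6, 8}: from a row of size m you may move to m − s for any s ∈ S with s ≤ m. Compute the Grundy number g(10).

Build the Grundy sequence with g(k) = mex{g(k−s) : s ∈ {2, 4, 6, 8}, s ≤ k}:
g(0) = mex{} = 0
g(1) = mex{} = 0
g(2) = mex{0} = 1
g(3) = mex{0} = 1
g(4) = mex{0,1} = 2
g(5) = mex{0,1} = 2
g(6) = mex{0,1,2} = 3
g(7) = mex{0,1,2} = 3
g(8) = mex{0,1,2,3} = 4
g(9) = mex{0,1,2,3} = 4
g(10) = mex{1,2,3,4} = 0
So g(10) = 0.

0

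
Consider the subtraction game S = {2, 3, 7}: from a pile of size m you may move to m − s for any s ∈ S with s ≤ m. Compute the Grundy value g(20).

Compute g(0), g(1), … for moves {2, 3, 7}:
k:     0  1  2  3  4  5  6  7  8  9 10 11 12 13 14 15 16 17 18 19 20
g(k):  0  0  1  1  2  0  0  1  1  2  0  0  1  1  2  0  0  1  1  2  0
So g(20) = 0.

0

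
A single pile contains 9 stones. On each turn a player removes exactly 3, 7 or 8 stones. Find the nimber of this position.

Grundy values for subtraction set {3, 7, 8}:
k:     0  1  2  3  4  5  6  7  8  9
g(k):  0  0  0  1  1  1  0  2  2  1
So g(9) = 1.

1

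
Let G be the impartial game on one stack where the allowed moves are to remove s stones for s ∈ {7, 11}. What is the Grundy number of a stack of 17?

2

Build the Grundy sequence with g(k) = mex{g(k−s) : s ∈ {7, 11}, s ≤ k}:
k:     0  1  2  3  4  5  6  7  8  9 10 11 12 13 14 15 16 17
g(k):  0  0  0  0  0  0  0  1  1  1  1  1  1  1  2  2  2  2
So g(17) = 2.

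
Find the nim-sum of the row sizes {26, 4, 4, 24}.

In binary:
  11010  (26)
  00100  (4)
  00100  (4)
  11000  (24)
  -----
  00010  (2)

2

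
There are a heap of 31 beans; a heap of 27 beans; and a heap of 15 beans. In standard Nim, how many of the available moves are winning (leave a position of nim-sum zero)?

3

Nim-sum: 31 XOR 27 XOR 15 = 11.
The overall nim-sum is X = 11. A heap of size p has a winning move iff p XOR X < p (reduce it to p XOR X).
  31: 31 XOR 11 = 20 < 31 — winning move (to 20).
  27: 27 XOR 11 = 16 < 27 — winning move (to 16).
  15: 15 XOR 11 = 4 < 15 — winning move (to 4).
That gives 3 winning moves.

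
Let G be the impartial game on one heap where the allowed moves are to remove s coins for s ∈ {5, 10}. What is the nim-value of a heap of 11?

Compute g(0), g(1), … for moves {5, 10}:
k:     0  1  2  3  4  5  6  7  8  9 10 11
g(k):  0  0  0  0  0  1  1  1  1  1  2  2
So g(11) = 2.

2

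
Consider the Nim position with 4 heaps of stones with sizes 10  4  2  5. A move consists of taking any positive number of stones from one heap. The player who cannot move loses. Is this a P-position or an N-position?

N-position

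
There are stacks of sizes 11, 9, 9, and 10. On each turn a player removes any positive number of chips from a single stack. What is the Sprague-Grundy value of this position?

Bitwise XOR of the heap sizes:
  1011  (11)
  1001  (9)
  1001  (9)
  1010  (10)
  ----
  0001  (1)

1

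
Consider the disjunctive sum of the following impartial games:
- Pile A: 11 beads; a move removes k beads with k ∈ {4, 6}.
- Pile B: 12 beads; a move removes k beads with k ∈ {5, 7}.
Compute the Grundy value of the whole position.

For pile A, compute g(0), g(1), … with moves {4, 6}:
g(0) = mex{} = 0
g(1) = mex{} = 0
g(2) = mex{} = 0
g(3) = mex{} = 0
g(4) = mex{0} = 1
g(5) = mex{0} = 1
g(6) = mex{0} = 1
g(7) = mex{0} = 1
g(8) = mex{0,1} = 2
g(9) = mex{0,1} = 2
g(10) = mex{1} = 0
g(11) = mex{1} = 0
So g(11) = 0.
For pile B, compute g(0), g(1), … with moves {5, 7}:
k:     0  1  2  3  4  5  6  7  8  9 10 11 12
g(k):  0  0  0  0  0  1  1  1  1  1  2  2  0
So g(12) = 0.
The value of a disjunctive sum is the nim-sum of the parts.
Combined value = 0 XOR 0 = 0.

0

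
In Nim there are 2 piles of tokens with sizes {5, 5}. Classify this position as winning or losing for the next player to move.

Nim-sum: 5 ⊕ 5 = 0.
The nim-sum is 0, so this is a P-position: the player to move is in a losing position under optimal play.

Losing position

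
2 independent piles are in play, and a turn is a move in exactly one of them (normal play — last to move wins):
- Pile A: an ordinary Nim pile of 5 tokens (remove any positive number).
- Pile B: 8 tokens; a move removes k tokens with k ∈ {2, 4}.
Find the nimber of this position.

4

Pile A is a plain Nim pile of size 5, so its Grundy value is 5.
Build the Grundy sequence for pile B with g(k) = mex{g(k−s) : s ∈ {2, 4}, s ≤ k}:
g(0) = mex{} = 0
g(1) = mex{} = 0
g(2) = mex{0} = 1
g(3) = mex{0} = 1
g(4) = mex{0,1} = 2
g(5) = mex{0,1} = 2
g(6) = mex{1,2} = 0
g(7) = mex{1,2} = 0
g(8) = mex{0,2} = 1
So g(8) = 1.
By the Sprague-Grundy theorem, the Grundy value of a sum of independent games is the XOR of the component values.
Combined value = 5 ⊕ 1 = 4.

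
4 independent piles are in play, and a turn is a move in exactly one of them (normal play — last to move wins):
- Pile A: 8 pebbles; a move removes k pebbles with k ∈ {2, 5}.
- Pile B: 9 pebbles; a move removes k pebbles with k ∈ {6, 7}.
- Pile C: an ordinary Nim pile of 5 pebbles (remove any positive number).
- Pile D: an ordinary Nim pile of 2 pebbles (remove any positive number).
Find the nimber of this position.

6

For pile A, compute g(0), g(1), … with moves {2, 5}:
k:     0  1  2  3  4  5  6  7  8
g(k):  0  0  1  1  0  2  1  0  0
So g(8) = 0.
For pile B, compute g(0), g(1), … with moves {6, 7}:
k:     0  1  2  3  4  5  6  7  8  9
g(k):  0  0  0  0  0  0  1  1  1  1
So g(9) = 1.
Pile C is a plain Nim pile of size 5, so its Grundy value is 5.
Pile D is a plain Nim pile of size 2, so its Grundy value is 2.
The value of a disjunctive sum is the nim-sum of the parts.
Combined value = 0 ⊕ 1 ⊕ 5 ⊕ 2 = 6.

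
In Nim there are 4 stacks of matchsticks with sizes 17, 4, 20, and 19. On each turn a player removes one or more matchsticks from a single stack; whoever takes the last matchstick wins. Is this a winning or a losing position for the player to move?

Winning position

Compute the nim-sum pairwise:
17 ⊕ 4 = 21
21 ⊕ 20 = 1
1 ⊕ 19 = 18
The nim-sum is 18 ≠ 0, so this is an N-position: the player to move can win.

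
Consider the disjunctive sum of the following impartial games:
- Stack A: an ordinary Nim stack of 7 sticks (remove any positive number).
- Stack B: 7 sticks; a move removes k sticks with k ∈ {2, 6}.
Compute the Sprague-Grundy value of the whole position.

Stack A is a plain Nim stack of size 7, so its Grundy value is 7.
Grundy values for stack B (subtraction set {2, 6}):
g(0) = mex{} = 0
g(1) = mex{} = 0
g(2) = mex{0} = 1
g(3) = mex{0} = 1
g(4) = mex{1} = 0
g(5) = mex{1} = 0
g(6) = mex{0} = 1
g(7) = mex{0} = 1
So g(7) = 1.
By the Sprague-Grundy theorem, the Grundy value of a sum of independent games is the XOR of the component values.
Combined value = 7 XOR 1 = 6.

6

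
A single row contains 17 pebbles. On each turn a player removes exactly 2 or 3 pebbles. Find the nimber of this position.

Compute g(0), g(1), … for moves {2, 3}:
k:     0  1  2  3  4  5  6  7  8  9 10 11 12 13 14 15 16 17
g(k):  0  0  1  1  2  0  0  1  1  2  0  0  1  1  2  0  0  1
So g(17) = 1.

1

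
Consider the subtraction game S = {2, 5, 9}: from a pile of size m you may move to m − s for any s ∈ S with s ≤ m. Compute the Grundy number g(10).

Grundy values for subtraction set {2, 5, 9}:
k:     0  1  2  3  4  5  6  7  8  9 10
g(k):  0  0  1  1  0  2  1  0  0  1  1
So g(10) = 1.

1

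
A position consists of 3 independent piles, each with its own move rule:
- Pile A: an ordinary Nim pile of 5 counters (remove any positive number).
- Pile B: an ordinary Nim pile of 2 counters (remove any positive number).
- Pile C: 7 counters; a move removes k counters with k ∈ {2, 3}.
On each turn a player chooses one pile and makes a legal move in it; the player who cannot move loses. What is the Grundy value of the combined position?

Pile A is a plain Nim pile of size 5, so its Grundy value is 5.
Pile B is a plain Nim pile of size 2, so its Grundy value is 2.
For pile C, compute g(0), g(1), … with moves {2, 3}:
k:     0  1  2  3  4  5  6  7
g(k):  0  0  1  1  2  0  0  1
So g(7) = 1.
The value of a disjunctive sum is the nim-sum of the parts.
Combined value = 5 XOR 2 XOR 1 = 6.

6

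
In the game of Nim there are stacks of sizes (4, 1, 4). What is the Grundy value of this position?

1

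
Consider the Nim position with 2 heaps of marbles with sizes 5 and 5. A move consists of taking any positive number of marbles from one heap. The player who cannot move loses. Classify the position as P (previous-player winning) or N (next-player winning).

Nim-sum: 5 ⊕ 5 = 0.
The nim-sum is 0, so this is a P-position: the player to move is in a losing position under optimal play.

P-position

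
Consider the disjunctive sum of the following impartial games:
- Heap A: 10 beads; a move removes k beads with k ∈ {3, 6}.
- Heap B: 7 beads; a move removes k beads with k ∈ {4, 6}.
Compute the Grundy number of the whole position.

Grundy values for heap A (subtraction set {3, 6}):
k:     0  1  2  3  4  5  6  7  8  9 10
g(k):  0  0  0  1  1  1  2  2  2  0  0
So g(10) = 0.
Grundy values for heap B (subtraction set {4, 6}):
k:     0  1  2  3  4  5  6  7
g(k):  0  0  0  0  1  1  1  1
So g(7) = 1.
The value of a disjunctive sum is the nim-sum of the parts.
Combined value = 0 XOR 1 = 1.

1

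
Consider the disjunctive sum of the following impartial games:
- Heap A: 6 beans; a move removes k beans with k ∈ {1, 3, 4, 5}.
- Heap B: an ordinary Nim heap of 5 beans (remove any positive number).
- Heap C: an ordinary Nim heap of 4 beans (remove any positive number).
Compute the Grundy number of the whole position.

For heap A, compute g(0), g(1), … with moves {1, 3, 4, 5}:
k:     0  1  2  3  4  5  6
g(k):  0  1  0  1  2  3  2
So g(6) = 2.
Heap B is a plain Nim heap of size 5, so its Grundy value is 5.
Heap C is a plain Nim heap of size 4, so its Grundy value is 4.
By the Sprague-Grundy theorem, the Grundy value of a sum of independent games is the XOR of the component values.
Combined value = 2 ⊕ 5 ⊕ 4 = 3.

3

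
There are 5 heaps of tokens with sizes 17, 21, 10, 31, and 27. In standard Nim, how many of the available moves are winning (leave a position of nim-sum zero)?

3

In binary:
  10001  (17)
  10101  (21)
  01010  (10)
  11111  (31)
  11011  (27)
  -----
  01010  (10)
The overall nim-sum is X = 10. A heap of size p has a winning move iff p XOR X < p (reduce it to p XOR X).
  17: 17 XOR 10 = 27 ≥ 17 — no move.
  21: 21 XOR 10 = 31 ≥ 21 — no move.
  10: 10 XOR 10 = 0 < 10 — winning move (to 0).
  31: 31 XOR 10 = 21 < 31 — winning move (to 21).
  27: 27 XOR 10 = 17 < 27 — winning move (to 17).
That gives 3 winning moves.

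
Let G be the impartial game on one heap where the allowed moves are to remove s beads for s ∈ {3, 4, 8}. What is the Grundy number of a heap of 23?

3

Build the Grundy sequence with g(k) = mex{g(k−s) : s ∈ {3, 4, 8}, s ≤ k}:
k:     0  1  2  3  4  5  6  7  8  9 10 11 12 13 14 15 16 17 18 19 20 21 22 23
g(k):  0  0  0  1  1  1  2  0  2  3  1  3  0  0  0  1  1  1  2  0  2  3  1  3
So g(23) = 3.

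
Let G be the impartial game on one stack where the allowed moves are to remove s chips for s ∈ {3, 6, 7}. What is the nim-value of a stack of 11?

0

Build the Grundy sequence with g(k) = mex{g(k−s) : s ∈ {3, 6, 7}, s ≤ k}:
k:     0  1  2  3  4  5  6  7  8  9 10 11
g(k):  0  0  0  1  1  1  2  2  2  3  0  0
So g(11) = 0.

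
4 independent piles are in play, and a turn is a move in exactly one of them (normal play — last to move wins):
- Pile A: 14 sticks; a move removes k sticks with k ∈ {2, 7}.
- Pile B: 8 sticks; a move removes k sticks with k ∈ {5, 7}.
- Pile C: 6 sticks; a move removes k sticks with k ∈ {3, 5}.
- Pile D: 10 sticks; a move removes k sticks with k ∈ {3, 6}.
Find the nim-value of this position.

3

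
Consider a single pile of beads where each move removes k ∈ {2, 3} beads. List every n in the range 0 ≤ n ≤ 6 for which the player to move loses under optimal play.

0, 1, 5, 6

Build the Grundy sequence with g(k) = mex{g(k−s) : s ∈ {2, 3}, s ≤ k}:
g(0) = mex{} = 0
g(1) = mex{} = 0
g(2) = mex{0} = 1
g(3) = mex{0} = 1
g(4) = mex{0,1} = 2
g(5) = mex{1} = 0
g(6) = mex{1,2} = 0
The P-positions (g = 0) in 0..6 are 0, 1, 5, 6.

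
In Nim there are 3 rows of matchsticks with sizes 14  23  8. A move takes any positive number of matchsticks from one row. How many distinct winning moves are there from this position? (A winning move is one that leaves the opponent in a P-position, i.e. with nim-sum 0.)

1

In binary:
  01110  (14)
  10111  (23)
  01000  (8)
  -----
  10001  (17)
The overall nim-sum is X = 17. A row of size p has a winning move iff p XOR X < p (reduce it to p XOR X).
  14: 14 XOR 17 = 31 ≥ 14 — no move.
  23: 23 XOR 17 = 6 < 23 — winning move (to 6).
  8: 8 XOR 17 = 25 ≥ 8 — no move.
That gives 1 winning move.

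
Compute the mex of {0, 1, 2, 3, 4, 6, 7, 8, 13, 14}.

5

The values 0, 1, 2, 3, 4 are all present; 5 is the first non-negative integer missing from the set.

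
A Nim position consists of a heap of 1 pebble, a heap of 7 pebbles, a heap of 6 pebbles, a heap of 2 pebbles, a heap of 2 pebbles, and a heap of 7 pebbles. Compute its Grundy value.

7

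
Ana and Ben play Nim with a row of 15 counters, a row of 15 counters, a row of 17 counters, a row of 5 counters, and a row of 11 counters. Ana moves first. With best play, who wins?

Compute the nim-sum pairwise:
15 XOR 15 = 0
0 XOR 17 = 17
17 XOR 5 = 20
20 XOR 11 = 31
The nim-sum is 31 ≠ 0, so this is an N-position: the player to move can win; Ana has a winning move.

Ana wins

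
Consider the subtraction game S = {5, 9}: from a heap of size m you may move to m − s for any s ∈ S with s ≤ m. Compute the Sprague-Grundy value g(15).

Grundy values for subtraction set {5, 9}:
k:     0  1  2  3  4  5  6  7  8  9 10 11 12 13 14 15
g(k):  0  0  0  0  0  1  1  1  1  1  2  2  2  2  0  0
So g(15) = 0.

0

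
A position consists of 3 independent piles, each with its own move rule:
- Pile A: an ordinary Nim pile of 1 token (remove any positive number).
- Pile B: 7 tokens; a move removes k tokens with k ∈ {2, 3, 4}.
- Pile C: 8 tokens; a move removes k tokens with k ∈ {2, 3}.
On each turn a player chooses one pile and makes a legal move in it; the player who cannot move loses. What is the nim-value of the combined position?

0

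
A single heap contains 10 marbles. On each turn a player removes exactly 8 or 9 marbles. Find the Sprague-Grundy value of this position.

Build the Grundy sequence with g(k) = mex{g(k−s) : s ∈ {8, 9}, s ≤ k}:
k:     0  1  2  3  4  5  6  7  8  9 10
g(k):  0  0  0  0  0  0  0  0  1  1  1
So g(10) = 1.

1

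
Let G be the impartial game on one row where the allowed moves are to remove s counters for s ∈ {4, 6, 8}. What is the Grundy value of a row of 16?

1

Compute g(0), g(1), … for moves {4, 6, 8}:
k:     0  1  2  3  4  5  6  7  8  9 10 11 12 13 14 15 16
g(k):  0  0  0  0  1  1  1  1  2  2  2  2  0  0  0  0  1
So g(16) = 1.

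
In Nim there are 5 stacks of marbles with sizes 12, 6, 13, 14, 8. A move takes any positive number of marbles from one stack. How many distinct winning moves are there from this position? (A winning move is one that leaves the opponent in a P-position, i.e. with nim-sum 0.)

Compute the nim-sum pairwise:
12 ^ 6 = 10
10 ^ 13 = 7
7 ^ 14 = 9
9 ^ 8 = 1
The overall nim-sum is X = 1. A stack of size p has a winning move iff p XOR X < p (reduce it to p XOR X).
  12: 12 XOR 1 = 13 ≥ 12 — no move.
  6: 6 XOR 1 = 7 ≥ 6 — no move.
  13: 13 XOR 1 = 12 < 13 — winning move (to 12).
  14: 14 XOR 1 = 15 ≥ 14 — no move.
  8: 8 XOR 1 = 9 ≥ 8 — no move.
That gives 1 winning move.

1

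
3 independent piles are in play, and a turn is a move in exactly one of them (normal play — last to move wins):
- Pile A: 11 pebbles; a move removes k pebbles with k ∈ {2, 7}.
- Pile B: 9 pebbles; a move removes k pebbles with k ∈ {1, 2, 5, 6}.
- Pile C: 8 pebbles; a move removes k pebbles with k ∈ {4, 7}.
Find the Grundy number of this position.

1

Grundy values for pile A (subtraction set {2, 7}):
g(0) = mex{} = 0
g(1) = mex{} = 0
g(2) = mex{0} = 1
g(3) = mex{0} = 1
g(4) = mex{1} = 0
g(5) = mex{1} = 0
g(6) = mex{0} = 1
g(7) = mex{0} = 1
g(8) = mex{0,1} = 2
g(9) = mex{1} = 0
g(10) = mex{1,2} = 0
g(11) = mex{0} = 1
So g(11) = 1.
Build the Grundy sequence for pile B with g(k) = mex{g(k−s) : s ∈ {1, 2, 5, 6}, s ≤ k}:
g(0) = mex{} = 0
g(1) = mex{0} = 1
g(2) = mex{0,1} = 2
g(3) = mex{1,2} = 0
g(4) = mex{0,2} = 1
g(5) = mex{0,1} = 2
g(6) = mex{0,1,2} = 3
g(7) = mex{1,2,3} = 0
g(8) = mex{0,2,3} = 1
g(9) = mex{0,1} = 2
So g(9) = 2.
Grundy values for pile C (subtraction set {4, 7}):
g(0) = mex{} = 0
g(1) = mex{} = 0
g(2) = mex{} = 0
g(3) = mex{} = 0
g(4) = mex{0} = 1
g(5) = mex{0} = 1
g(6) = mex{0} = 1
g(7) = mex{0} = 1
g(8) = mex{0,1} = 2
So g(8) = 2.
By the Sprague-Grundy theorem, the Grundy value of a sum of independent games is the XOR of the component values.
Combined value = 1 XOR 2 XOR 2 = 1.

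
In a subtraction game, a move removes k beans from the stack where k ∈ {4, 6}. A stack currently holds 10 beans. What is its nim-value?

0

Build the Grundy sequence with g(k) = mex{g(k−s) : s ∈ {4, 6}, s ≤ k}:
g(0) = mex{} = 0
g(1) = mex{} = 0
g(2) = mex{} = 0
g(3) = mex{} = 0
g(4) = mex{0} = 1
g(5) = mex{0} = 1
g(6) = mex{0} = 1
g(7) = mex{0} = 1
g(8) = mex{0,1} = 2
g(9) = mex{0,1} = 2
g(10) = mex{1} = 0
So g(10) = 0.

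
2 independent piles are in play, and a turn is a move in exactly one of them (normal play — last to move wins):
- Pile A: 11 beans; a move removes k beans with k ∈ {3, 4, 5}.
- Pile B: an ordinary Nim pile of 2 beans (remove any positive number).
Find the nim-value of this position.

3

Grundy values for pile A (subtraction set {3, 4, 5}):
g(0) = mex{} = 0
g(1) = mex{} = 0
g(2) = mex{} = 0
g(3) = mex{0} = 1
g(4) = mex{0} = 1
g(5) = mex{0} = 1
g(6) = mex{0,1} = 2
g(7) = mex{0,1} = 2
g(8) = mex{1} = 0
g(9) = mex{1,2} = 0
g(10) = mex{1,2} = 0
g(11) = mex{0,2} = 1
So g(11) = 1.
Pile B is a plain Nim pile of size 2, so its Grundy value is 2.
By the Sprague-Grundy theorem, the Grundy value of a sum of independent games is the XOR of the component values.
Combined value = 1 ⊕ 2 = 3.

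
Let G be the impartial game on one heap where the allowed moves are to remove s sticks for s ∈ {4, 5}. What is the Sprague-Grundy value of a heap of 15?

1

Compute g(0), g(1), … for moves {4, 5}:
k:     0  1  2  3  4  5  6  7  8  9 10 11 12 13 14 15
g(k):  0  0  0  0  1  1  1  1  2  0  0  0  0  1  1  1
So g(15) = 1.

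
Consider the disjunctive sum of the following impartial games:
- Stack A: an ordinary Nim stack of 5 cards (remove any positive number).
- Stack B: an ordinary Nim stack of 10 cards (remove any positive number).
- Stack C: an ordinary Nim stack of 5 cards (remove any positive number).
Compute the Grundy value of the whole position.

Stack A is a plain Nim stack of size 5, so its Grundy value is 5.
Stack B is a plain Nim stack of size 10, so its Grundy value is 10.
Stack C is a plain Nim stack of size 5, so its Grundy value is 5.
By the Sprague-Grundy theorem, the Grundy value of a sum of independent games is the XOR of the component values.
Combined value = 5 ⊕ 10 ⊕ 5 = 10.

10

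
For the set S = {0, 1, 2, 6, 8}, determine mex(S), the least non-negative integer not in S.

The values 0, 1, 2 are all present; 3 is the first non-negative integer missing from the set.

3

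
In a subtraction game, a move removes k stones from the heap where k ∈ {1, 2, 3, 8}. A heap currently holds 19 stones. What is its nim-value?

Build the Grundy sequence with g(k) = mex{g(k−s) : s ∈ {1, 2, 3, 8}, s ≤ k}:
k:     0  1  2  3  4  5  6  7  8  9 10 11 12 13 14 15 16 17 18 19
g(k):  0  1  2  3  0  1  2  3  4  0  1  2  3  0  1  2  3  4  0  1
So g(19) = 1.

1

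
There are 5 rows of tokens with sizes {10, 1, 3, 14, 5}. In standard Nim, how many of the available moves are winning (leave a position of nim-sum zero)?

3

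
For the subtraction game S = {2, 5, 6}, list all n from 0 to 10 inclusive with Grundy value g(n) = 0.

0, 1, 4, 8

Grundy values for subtraction set {2, 5, 6}:
k:     0  1  2  3  4  5  6  7  8  9 10
g(k):  0  0  1  1  0  2  1  3  0  2  1
The P-positions (g = 0) in 0..10 are 0, 1, 4, 8.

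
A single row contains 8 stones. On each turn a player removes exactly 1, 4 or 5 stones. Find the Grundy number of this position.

0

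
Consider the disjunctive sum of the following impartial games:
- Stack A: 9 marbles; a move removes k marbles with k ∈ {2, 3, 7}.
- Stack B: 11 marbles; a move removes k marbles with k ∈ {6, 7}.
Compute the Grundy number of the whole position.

3

For stack A, compute g(0), g(1), … with moves {2, 3, 7}:
k:     0  1  2  3  4  5  6  7  8  9
g(k):  0  0  1  1  2  0  0  1  1  2
So g(9) = 2.
For stack B, compute g(0), g(1), … with moves {6, 7}:
k:     0  1  2  3  4  5  6  7  8  9 10 11
g(k):  0  0  0  0  0  0  1  1  1  1  1  1
So g(11) = 1.
By the Sprague-Grundy theorem, the Grundy value of a sum of independent games is the XOR of the component values.
Combined value = 2 ⊕ 1 = 3.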